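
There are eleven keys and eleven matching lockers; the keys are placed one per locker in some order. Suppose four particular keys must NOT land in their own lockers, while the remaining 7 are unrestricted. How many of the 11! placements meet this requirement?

27422640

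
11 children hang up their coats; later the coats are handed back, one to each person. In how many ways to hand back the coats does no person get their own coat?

Recurrence: !11 = 10·(!10 + !9).
!11 = 10·(1334961 + 133496) = 10·1468457 = 14684570

14684570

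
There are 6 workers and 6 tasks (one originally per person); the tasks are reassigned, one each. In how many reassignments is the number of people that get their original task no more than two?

Sum C(6,i)·!(6-i) for i = 0..2:
  i=0: C(6,0)·!6 = 1·265 = 265
  i=1: C(6,1)·!5 = 6·44 = 264
  i=2: C(6,2)·!4 = 15·9 = 135
Total = 664.

664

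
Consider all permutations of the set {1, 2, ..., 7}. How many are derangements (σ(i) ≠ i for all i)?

1854

The subfactorial !7 = [7!/e] (nearest integer).
7! = 5040, and 5040/e ≈ 1854.11, so !7 = 1854.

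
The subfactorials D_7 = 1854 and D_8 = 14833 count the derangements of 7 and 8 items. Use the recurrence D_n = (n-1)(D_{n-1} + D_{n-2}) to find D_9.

D_9 = (9-1)·(D_8 + D_7) = 8·(14833 + 1854) = 8·16687 = 133496.

133496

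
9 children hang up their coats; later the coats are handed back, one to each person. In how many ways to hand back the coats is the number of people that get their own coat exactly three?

Choose which 3 of the 9 are fixed: C(9,3) = 84.
The remaining 6 must be deranged: !6 = 265.
Total: 84 × 265 = 22260.

22260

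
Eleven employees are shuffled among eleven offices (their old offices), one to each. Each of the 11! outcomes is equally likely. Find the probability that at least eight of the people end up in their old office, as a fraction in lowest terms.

193/19958400

Favorable outcomes: Σ_{i≥8} C(11,i)·!(11-i) = 165·2 + 55·1 + 11·0 + 1·1 = 386.
Total outcomes: 11! = 39916800.
Probability = 386/39916800 = 193/19958400.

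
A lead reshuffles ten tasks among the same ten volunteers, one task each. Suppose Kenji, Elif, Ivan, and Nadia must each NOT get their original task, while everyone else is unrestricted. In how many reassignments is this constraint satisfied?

2399760

Inclusion-exclusion on the 4 forbidden self-matches:
Σ_{j=0}^{4} (-1)^j C(4,j)(10-j)!
= C(4,0)·10! - C(4,1)·9! + C(4,2)·8! - C(4,3)·7! + C(4,4)·6!
= 3628800 - 1451520 + 241920 - 20160 + 720
= 2399760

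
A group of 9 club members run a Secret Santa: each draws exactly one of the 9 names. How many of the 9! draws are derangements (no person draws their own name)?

!9 is the nearest integer to 9!/e.
9! = 362880, and 362880/e ≈ 133496.09, so !9 = 133496.

133496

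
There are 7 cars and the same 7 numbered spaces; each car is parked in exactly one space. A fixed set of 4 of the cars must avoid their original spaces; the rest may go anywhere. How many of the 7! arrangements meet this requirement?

Inclusion-exclusion on the 4 forbidden self-matches:
Σ_{j=0}^{4} (-1)^j C(4,j)(7-j)!
= C(4,0)·7! - C(4,1)·6! + C(4,2)·5! - C(4,3)·4! + C(4,4)·3!
= 5040 - 2880 + 720 - 96 + 6
= 2790

2790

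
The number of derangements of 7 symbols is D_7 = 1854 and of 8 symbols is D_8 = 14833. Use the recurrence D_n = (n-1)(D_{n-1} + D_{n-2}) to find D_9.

D_9 = (9-1)·(D_8 + D_7) = 8·(14833 + 1854) = 8·16687 = 133496.

133496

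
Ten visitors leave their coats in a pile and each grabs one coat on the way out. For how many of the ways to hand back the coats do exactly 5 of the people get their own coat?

Choose which 5 of the 10 are fixed: C(10,5) = 252.
The remaining 5 must be deranged: !5 = 44.
Total: 252 × 44 = 11088.

11088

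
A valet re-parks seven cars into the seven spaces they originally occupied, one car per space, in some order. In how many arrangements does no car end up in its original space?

1854

Recurrence: !7 = 6·(!6 + !5).
!7 = 6·(265 + 44) = 6·309 = 1854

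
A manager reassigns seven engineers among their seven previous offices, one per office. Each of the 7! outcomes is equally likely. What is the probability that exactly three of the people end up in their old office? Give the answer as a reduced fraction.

1/16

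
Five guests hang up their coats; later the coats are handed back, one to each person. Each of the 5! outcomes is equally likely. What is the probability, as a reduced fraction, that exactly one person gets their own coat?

3/8

Favorable outcomes: C(5,1)·!4 = 5·9 = 45.
Total outcomes: 5! = 120.
Probability = 45/120 = 3/8.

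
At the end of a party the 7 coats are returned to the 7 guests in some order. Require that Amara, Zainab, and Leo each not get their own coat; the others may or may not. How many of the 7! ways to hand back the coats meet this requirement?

3216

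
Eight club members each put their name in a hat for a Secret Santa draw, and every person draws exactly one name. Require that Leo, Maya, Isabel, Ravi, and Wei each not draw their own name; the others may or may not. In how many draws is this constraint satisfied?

21234

Let A_j be the event that the j-th constrained one is fixed. By inclusion-exclusion over the 5 events:
Σ_{j=0}^{5} (-1)^j C(5,j)(8-j)!
= C(5,0)·8! - C(5,1)·7! + C(5,2)·6! - C(5,3)·5! + C(5,4)·4! - C(5,5)·3!
= 40320 - 25200 + 7200 - 1200 + 120 - 6
= 21234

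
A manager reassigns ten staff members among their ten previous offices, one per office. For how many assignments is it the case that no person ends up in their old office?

1334961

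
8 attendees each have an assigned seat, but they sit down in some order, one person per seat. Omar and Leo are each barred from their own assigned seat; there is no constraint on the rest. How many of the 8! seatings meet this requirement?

Let A_j be the event that the j-th constrained one is fixed. By inclusion-exclusion over the 2 events:
Σ_{j=0}^{2} (-1)^j C(2,j)(8-j)!
= C(2,0)·8! - C(2,1)·7! + C(2,2)·6!
= 40320 - 10080 + 720
= 30960

30960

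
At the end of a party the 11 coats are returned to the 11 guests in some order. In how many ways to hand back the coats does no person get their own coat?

The subfactorial !11 = [11!/e] (nearest integer).
11! = 39916800, and 39916800/e ≈ 14684570.08, so !11 = 14684570.

14684570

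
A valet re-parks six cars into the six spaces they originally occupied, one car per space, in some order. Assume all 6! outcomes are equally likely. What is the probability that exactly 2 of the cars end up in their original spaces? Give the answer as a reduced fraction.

Favorable outcomes: C(6,2)·!4 = 15·9 = 135.
Total outcomes: 6! = 720.
Probability = 135/720 = 3/16.

3/16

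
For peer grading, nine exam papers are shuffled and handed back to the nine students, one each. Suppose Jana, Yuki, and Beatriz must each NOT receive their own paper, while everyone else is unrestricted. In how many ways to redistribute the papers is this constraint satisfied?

256320

Let A_j be the event that the j-th constrained one is fixed. By inclusion-exclusion over the 3 events:
Σ_{j=0}^{3} (-1)^j C(3,j)(9-j)!
= C(3,0)·9! - C(3,1)·8! + C(3,2)·7! - C(3,3)·6!
= 362880 - 120960 + 15120 - 720
= 256320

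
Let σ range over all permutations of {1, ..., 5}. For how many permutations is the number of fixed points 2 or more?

31

Sum C(5,i)·!(5-i) for i = 2..5:
  i=2: C(5,2)·!3 = 10·2 = 20
  i=3: C(5,3)·!2 = 10·1 = 10
  i=4: C(5,4)·!1 = 5·0 = 0
  i=5: C(5,5)·!0 = 1·1 = 1
Total = 31.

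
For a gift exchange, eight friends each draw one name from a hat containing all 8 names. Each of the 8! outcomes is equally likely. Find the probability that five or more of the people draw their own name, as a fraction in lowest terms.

47/13440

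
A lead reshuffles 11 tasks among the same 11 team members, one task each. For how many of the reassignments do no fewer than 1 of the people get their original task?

25232230

# with exactly i fixed is C(11,i)·!(11-i); sum over i=1..11:
  i=1: C(11,1)·!10 = 11·1334961 = 14684571
  i=2: C(11,2)·!9 = 55·133496 = 7342280
  i=3: C(11,3)·!8 = 165·14833 = 2447445
  i=4: C(11,4)·!7 = 330·1854 = 611820
  i=5: C(11,5)·!6 = 462·265 = 122430
  i=6: C(11,6)·!5 = 462·44 = 20328
  i=7: C(11,7)·!4 = 330·9 = 2970
  i=8: C(11,8)·!3 = 165·2 = 330
  i=9: C(11,9)·!2 = 55·1 = 55
  i=10: C(11,10)·!1 = 11·0 = 0
  i=11: C(11,11)·!0 = 1·1 = 1
Total = 25232230.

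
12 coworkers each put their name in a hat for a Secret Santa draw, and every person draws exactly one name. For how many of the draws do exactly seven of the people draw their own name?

Choose which 7 of the 12 are fixed: C(12,7) = 792.
The remaining 5 must be deranged: !5 = 44.
Total: 792 × 44 = 34848.

34848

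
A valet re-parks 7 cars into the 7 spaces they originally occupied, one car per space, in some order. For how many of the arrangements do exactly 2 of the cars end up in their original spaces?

924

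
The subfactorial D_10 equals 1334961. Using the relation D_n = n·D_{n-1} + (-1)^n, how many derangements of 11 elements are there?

D_11 = 11·1334961 - 1 = 14684570.

14684570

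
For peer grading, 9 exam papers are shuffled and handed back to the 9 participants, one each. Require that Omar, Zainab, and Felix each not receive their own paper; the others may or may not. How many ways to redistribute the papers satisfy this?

256320

Let A_j be the event that the j-th constrained one is fixed. By inclusion-exclusion over the 3 events:
Σ_{j=0}^{3} (-1)^j C(3,j)(9-j)!
= C(3,0)·9! - C(3,1)·8! + C(3,2)·7! - C(3,3)·6!
= 362880 - 120960 + 15120 - 720
= 256320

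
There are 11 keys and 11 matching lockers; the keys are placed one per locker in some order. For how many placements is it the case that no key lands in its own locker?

14684570

The subfactorial !11 = [11!/e] (nearest integer).
11! = 39916800, and 39916800/e ≈ 14684570.08, so !11 = 14684570.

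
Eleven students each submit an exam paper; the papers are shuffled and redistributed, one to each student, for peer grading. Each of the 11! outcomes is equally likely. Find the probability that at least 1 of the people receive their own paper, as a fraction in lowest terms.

2523223/3991680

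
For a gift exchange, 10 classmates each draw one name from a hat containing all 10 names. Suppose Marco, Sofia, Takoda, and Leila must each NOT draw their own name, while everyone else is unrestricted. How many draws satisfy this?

2399760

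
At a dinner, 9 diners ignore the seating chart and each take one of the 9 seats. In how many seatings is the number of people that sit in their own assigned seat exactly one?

133497

Pick the single fixed position: C(9,1) = 9 ways.
The remaining 8 must be deranged: !8 = 14833.
Total: 9 × 14833 = 133497.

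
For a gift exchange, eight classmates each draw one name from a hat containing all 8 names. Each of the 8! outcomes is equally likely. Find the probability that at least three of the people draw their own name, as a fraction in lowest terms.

Favorable outcomes: Σ_{i≥3} C(8,i)·!(8-i) = 56·44 + 70·9 + 56·2 + 28·1 + 8·0 + 1·1 = 3235.
Total outcomes: 8! = 40320.
Probability = 3235/40320 = 647/8064.

647/8064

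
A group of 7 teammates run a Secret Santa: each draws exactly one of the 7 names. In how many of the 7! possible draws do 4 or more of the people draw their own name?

92

Sum C(7,i)·!(7-i) for i = 4..7:
  i=4: C(7,4)·!3 = 35·2 = 70
  i=5: C(7,5)·!2 = 21·1 = 21
  i=6: C(7,6)·!1 = 7·0 = 0
  i=7: C(7,7)·!0 = 1·1 = 1
Total = 92.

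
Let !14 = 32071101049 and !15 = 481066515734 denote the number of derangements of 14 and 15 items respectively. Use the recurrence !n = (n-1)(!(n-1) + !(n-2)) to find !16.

7697064251745

!16 = (16-1)·(!15 + !14) = 15·(481066515734 + 32071101049) = 15·513137616783 = 7697064251745.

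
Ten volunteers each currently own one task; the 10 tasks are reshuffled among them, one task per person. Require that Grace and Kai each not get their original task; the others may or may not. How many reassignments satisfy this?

2943360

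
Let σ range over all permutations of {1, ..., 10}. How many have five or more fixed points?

13264

Sum C(10,i)·!(10-i) for i = 5..10:
  i=5: C(10,5)·!5 = 252·44 = 11088
  i=6: C(10,6)·!4 = 210·9 = 1890
  i=7: C(10,7)·!3 = 120·2 = 240
  i=8: C(10,8)·!2 = 45·1 = 45
  i=9: C(10,9)·!1 = 10·0 = 0
  i=10: C(10,10)·!0 = 1·1 = 1
Total = 13264.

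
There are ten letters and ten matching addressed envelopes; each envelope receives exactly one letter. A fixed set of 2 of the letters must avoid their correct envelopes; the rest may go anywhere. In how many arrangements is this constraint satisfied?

Inclusion-exclusion on the 2 forbidden self-matches:
Σ_{j=0}^{2} (-1)^j C(2,j)(10-j)!
= C(2,0)·10! - C(2,1)·9! + C(2,2)·8!
= 3628800 - 725760 + 40320
= 2943360

2943360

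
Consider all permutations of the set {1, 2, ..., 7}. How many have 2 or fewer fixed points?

4633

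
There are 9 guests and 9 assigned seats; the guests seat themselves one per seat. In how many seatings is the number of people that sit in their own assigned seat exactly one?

133497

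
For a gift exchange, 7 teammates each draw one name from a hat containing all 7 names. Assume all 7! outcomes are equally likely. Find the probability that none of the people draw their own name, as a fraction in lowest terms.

103/280

Favorable outcomes: !7 = 1854.
Total outcomes: 7! = 5040.
Probability = 1854/5040 = 103/280.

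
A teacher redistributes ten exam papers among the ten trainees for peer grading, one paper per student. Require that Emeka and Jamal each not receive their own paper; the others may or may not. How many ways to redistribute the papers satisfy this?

2943360

Let A_j be the event that the j-th constrained one is fixed. By inclusion-exclusion over the 2 events:
Σ_{j=0}^{2} (-1)^j C(2,j)(10-j)!
= C(2,0)·10! - C(2,1)·9! + C(2,2)·8!
= 3628800 - 725760 + 40320
= 2943360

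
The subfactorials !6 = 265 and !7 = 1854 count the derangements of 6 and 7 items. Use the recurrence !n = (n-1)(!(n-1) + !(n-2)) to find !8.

!8 = (8-1)·(!7 + !6) = 7·(1854 + 265) = 7·2119 = 14833.

14833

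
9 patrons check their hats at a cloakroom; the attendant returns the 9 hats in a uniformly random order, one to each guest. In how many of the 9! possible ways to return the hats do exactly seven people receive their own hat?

36

Pick the 7 fixed positions: C(9,7) = 36 ways.
The other 2 form a derangement: !2 = 1.
Total: 36 × 1 = 36.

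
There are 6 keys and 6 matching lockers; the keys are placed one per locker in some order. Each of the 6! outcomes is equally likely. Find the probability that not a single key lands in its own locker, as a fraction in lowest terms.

Favorable outcomes: !6 = 265.
Total outcomes: 6! = 720.
Probability = 265/720 = 53/144.

53/144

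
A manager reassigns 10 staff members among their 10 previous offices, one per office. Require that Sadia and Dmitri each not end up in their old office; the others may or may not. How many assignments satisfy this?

2943360

Let A_j be the event that the j-th constrained one is fixed. By inclusion-exclusion over the 2 events:
Σ_{j=0}^{2} (-1)^j C(2,j)(10-j)!
= C(2,0)·10! - C(2,1)·9! + C(2,2)·8!
= 3628800 - 725760 + 40320
= 2943360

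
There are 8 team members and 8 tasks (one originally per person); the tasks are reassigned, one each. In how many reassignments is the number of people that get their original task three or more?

# with exactly i fixed is C(8,i)·!(8-i); sum over i=3..8:
  i=3: C(8,3)·!5 = 56·44 = 2464
  i=4: C(8,4)·!4 = 70·9 = 630
  i=5: C(8,5)·!3 = 56·2 = 112
  i=6: C(8,6)·!2 = 28·1 = 28
  i=7: C(8,7)·!1 = 8·0 = 0
  i=8: C(8,8)·!0 = 1·1 = 1
Total = 3235.

3235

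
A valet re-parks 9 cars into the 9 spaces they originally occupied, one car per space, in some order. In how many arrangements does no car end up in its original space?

133496

!9 = 9! · Σ_{k=0}^{9} (-1)^k/k!
= 9! - 9!/1! + 9!/2! - 9!/3! + 9!/4! - 9!/5! + 9!/6! - 9!/7! + 9!/8! - 9!/9!
= 362880 - 362880 + 181440 - 60480 + 15120 - 3024 + 504 - 72 + 9 - 1
= 133496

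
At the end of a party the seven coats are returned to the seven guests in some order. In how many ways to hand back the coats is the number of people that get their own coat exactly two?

Pick the 2 fixed positions: C(7,2) = 21 ways.
The other 5 form a derangement: !5 = 44.
Total: 21 × 44 = 924.

924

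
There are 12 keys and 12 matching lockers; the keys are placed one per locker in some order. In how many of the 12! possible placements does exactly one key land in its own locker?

176214840

Pick the single fixed position: C(12,1) = 12 ways.
The remaining 11 must be deranged: !11 = 14684570.
Total: 12 × 14684570 = 176214840.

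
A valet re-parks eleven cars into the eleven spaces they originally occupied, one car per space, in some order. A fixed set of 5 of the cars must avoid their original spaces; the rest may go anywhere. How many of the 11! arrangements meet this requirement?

Let A_j be the event that the j-th constrained one is fixed. By inclusion-exclusion over the 5 events:
Σ_{j=0}^{5} (-1)^j C(5,j)(11-j)!
= C(5,0)·11! - C(5,1)·10! + C(5,2)·9! - C(5,3)·8! + C(5,4)·7! - C(5,5)·6!
= 39916800 - 18144000 + 3628800 - 403200 + 25200 - 720
= 25022880

25022880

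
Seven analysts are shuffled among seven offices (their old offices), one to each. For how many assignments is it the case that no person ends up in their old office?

!7 is the nearest integer to 7!/e.
7! = 5040, and 5040/e ≈ 1854.11, so !7 = 1854.

1854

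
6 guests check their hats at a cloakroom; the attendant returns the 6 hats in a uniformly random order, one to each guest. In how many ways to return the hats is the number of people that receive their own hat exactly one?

264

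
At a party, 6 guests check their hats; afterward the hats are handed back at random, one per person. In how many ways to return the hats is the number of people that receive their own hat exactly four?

15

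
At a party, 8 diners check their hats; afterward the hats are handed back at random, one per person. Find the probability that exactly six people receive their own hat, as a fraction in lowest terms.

1/1440

Favorable outcomes: C(8,6)·!2 = 28·1 = 28.
Total outcomes: 8! = 40320.
Probability = 28/40320 = 1/1440.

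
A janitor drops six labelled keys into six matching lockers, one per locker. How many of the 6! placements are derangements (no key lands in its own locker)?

265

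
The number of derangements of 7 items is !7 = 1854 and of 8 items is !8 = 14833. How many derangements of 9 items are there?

133496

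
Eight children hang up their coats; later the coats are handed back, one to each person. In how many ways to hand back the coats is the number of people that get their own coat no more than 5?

40291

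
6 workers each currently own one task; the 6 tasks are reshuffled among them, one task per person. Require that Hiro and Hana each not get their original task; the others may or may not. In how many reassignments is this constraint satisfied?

Inclusion-exclusion on the 2 forbidden self-matches:
Σ_{j=0}^{2} (-1)^j C(2,j)(6-j)!
= C(2,0)·6! - C(2,1)·5! + C(2,2)·4!
= 720 - 240 + 24
= 504

504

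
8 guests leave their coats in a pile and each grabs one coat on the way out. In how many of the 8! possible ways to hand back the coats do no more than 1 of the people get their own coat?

Sum C(8,i)·!(8-i) for i = 0..1:
  i=0: C(8,0)·!8 = 1·14833 = 14833
  i=1: C(8,1)·!7 = 8·1854 = 14832
Total = 29665.

29665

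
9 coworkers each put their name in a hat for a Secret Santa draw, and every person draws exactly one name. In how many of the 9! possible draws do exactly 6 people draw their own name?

168

Choose which 6 of the 9 are fixed: C(9,6) = 84.
The remaining 3 must be deranged: !3 = 2.
Total: 84 × 2 = 168.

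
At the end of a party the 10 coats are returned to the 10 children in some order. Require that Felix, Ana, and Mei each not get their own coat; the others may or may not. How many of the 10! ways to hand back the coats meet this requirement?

Inclusion-exclusion on the 3 forbidden self-matches:
Σ_{j=0}^{3} (-1)^j C(3,j)(10-j)!
= C(3,0)·10! - C(3,1)·9! + C(3,2)·8! - C(3,3)·7!
= 3628800 - 1088640 + 120960 - 5040
= 2656080

2656080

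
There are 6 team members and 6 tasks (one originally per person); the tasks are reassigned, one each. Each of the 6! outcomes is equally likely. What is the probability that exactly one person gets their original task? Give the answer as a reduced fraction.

11/30

Favorable outcomes: C(6,1)·!5 = 6·44 = 264.
Total outcomes: 6! = 720.
Probability = 264/720 = 11/30.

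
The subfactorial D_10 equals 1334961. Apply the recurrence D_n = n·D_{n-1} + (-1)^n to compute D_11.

14684570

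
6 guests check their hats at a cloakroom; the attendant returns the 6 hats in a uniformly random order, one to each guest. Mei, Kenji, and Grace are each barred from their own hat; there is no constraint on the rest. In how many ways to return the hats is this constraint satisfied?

Inclusion-exclusion on the 3 forbidden self-matches:
Σ_{j=0}^{3} (-1)^j C(3,j)(6-j)!
= C(3,0)·6! - C(3,1)·5! + C(3,2)·4! - C(3,3)·3!
= 720 - 360 + 72 - 6
= 426

426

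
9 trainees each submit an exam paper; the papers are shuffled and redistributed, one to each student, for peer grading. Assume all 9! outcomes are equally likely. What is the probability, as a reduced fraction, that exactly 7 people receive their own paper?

Favorable outcomes: C(9,7)·!2 = 36·1 = 36.
Total outcomes: 9! = 362880.
Probability = 36/362880 = 1/10080.

1/10080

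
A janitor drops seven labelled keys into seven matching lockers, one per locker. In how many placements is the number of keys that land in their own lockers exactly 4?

Pick the 4 fixed positions: C(7,4) = 35 ways.
The remaining 3 must be deranged: !3 = 2.
Total: 35 × 2 = 70.

70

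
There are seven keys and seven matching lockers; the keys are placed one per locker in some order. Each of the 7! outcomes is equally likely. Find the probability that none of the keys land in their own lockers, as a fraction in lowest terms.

103/280

Favorable outcomes: !7 = 1854.
Total outcomes: 7! = 5040.
Probability = 1854/5040 = 103/280.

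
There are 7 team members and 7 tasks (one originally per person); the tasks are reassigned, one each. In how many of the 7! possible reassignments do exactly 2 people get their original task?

Choose which 2 of the 7 are fixed: C(7,2) = 21.
The other 5 form a derangement: !5 = 44.
Total: 21 × 44 = 924.

924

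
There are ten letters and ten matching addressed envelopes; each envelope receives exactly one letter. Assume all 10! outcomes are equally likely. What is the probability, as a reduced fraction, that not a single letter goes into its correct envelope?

16481/44800

Favorable outcomes: !10 = 1334961.
Total outcomes: 10! = 3628800.
Probability = 1334961/3628800 = 16481/44800.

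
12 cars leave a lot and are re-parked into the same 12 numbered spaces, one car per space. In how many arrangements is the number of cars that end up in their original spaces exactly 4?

7342335

Pick the 4 fixed positions: C(12,4) = 495 ways.
The other 8 form a derangement: !8 = 14833.
Total: 495 × 14833 = 7342335.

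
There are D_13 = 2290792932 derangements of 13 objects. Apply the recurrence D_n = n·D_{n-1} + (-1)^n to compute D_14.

D_14 = 14·2290792932 + 1 = 32071101049.

32071101049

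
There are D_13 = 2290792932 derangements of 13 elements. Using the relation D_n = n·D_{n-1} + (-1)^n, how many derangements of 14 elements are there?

32071101049

D_14 = 14·2290792932 + 1 = 32071101049.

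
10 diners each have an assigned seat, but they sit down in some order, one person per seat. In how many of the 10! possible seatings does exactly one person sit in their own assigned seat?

1334960

Choose which one of the 10 is fixed: C(10,1) = 10.
The remaining 9 must be deranged: !9 = 133496.
Total: 10 × 133496 = 1334960.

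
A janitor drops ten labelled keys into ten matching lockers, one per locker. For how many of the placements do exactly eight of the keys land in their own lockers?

45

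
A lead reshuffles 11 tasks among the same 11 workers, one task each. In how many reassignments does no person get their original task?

14684570

The number of derangements of 11 is !11 = Σ_{k=0}^{11} (-1)^k·11!/k!
= 11! - 11!/1! + 11!/2! - 11!/3! + 11!/4! - 11!/5! + 11!/6! - 11!/7! + 11!/8! - 11!/9! + 11!/10! - 11!/11!
= 39916800 - 39916800 + 19958400 - 6652800 + 1663200 - 332640 + 55440 - 7920 + 990 - 110 + 11 - 1
= 14684570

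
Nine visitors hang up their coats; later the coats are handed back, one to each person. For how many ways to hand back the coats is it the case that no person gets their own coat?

133496

!9 is the nearest integer to 9!/e.
9! = 362880, and 362880/e ≈ 133496.09, so !9 = 133496.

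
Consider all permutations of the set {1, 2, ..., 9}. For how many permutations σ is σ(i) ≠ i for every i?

133496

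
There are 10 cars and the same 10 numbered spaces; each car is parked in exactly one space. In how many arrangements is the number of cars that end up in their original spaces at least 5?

# with exactly i fixed is C(10,i)·!(10-i); sum over i=5..10:
  i=5: C(10,5)·!5 = 252·44 = 11088
  i=6: C(10,6)·!4 = 210·9 = 1890
  i=7: C(10,7)·!3 = 120·2 = 240
  i=8: C(10,8)·!2 = 45·1 = 45
  i=9: C(10,9)·!1 = 10·0 = 0
  i=10: C(10,10)·!0 = 1·1 = 1
Total = 13264.

13264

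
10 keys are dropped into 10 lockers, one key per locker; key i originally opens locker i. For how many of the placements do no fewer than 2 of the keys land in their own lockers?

958879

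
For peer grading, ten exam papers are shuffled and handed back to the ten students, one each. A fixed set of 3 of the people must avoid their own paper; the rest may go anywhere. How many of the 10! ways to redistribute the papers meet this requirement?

Inclusion-exclusion on the 3 forbidden self-matches:
Σ_{j=0}^{3} (-1)^j C(3,j)(10-j)!
= C(3,0)·10! - C(3,1)·9! + C(3,2)·8! - C(3,3)·7!
= 3628800 - 1088640 + 120960 - 5040
= 2656080

2656080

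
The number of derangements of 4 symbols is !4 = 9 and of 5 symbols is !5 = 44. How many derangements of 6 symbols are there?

265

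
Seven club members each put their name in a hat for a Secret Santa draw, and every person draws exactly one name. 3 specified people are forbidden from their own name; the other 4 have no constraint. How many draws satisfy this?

Inclusion-exclusion on the 3 forbidden self-matches:
Σ_{j=0}^{3} (-1)^j C(3,j)(7-j)!
= C(3,0)·7! - C(3,1)·6! + C(3,2)·5! - C(3,3)·4!
= 5040 - 2160 + 360 - 24
= 3216

3216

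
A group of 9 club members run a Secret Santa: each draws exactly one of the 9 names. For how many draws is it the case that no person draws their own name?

133496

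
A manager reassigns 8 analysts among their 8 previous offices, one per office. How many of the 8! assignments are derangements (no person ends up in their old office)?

14833

The subfactorial !8 = [8!/e] (nearest integer).
8! = 40320, and 40320/e ≈ 14832.90, so !8 = 14833.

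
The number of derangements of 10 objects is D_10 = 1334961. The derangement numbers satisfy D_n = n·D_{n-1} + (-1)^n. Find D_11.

14684570

D_11 = 11·1334961 - 1 = 14684570.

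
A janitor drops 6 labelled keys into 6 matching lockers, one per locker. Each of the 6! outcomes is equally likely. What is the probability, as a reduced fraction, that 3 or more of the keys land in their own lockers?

Favorable outcomes: Σ_{i≥3} C(6,i)·!(6-i) = 20·2 + 15·1 + 6·0 + 1·1 = 56.
Total outcomes: 6! = 720.
Probability = 56/720 = 7/90.

7/90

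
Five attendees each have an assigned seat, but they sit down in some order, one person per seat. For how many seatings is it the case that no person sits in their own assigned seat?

44

!5 = 5! · Σ_{k=0}^{5} (-1)^k/k!
= 5! - 5!/1! + 5!/2! - 5!/3! + 5!/4! - 5!/5!
= 120 - 120 + 60 - 20 + 5 - 1
= 44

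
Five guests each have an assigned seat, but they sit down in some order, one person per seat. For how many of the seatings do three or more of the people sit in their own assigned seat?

# with exactly i fixed is C(5,i)·!(5-i); sum over i=3..5:
  i=3: C(5,3)·!2 = 10·1 = 10
  i=4: C(5,4)·!1 = 5·0 = 0
  i=5: C(5,5)·!0 = 1·1 = 1
Total = 11.

11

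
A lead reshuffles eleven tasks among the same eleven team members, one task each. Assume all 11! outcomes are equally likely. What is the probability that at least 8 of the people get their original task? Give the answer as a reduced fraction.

Favorable outcomes: Σ_{i≥8} C(11,i)·!(11-i) = 165·2 + 55·1 + 11·0 + 1·1 = 386.
Total outcomes: 11! = 39916800.
Probability = 386/39916800 = 193/19958400.

193/19958400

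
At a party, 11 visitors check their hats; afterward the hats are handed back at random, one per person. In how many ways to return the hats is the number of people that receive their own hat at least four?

757934

Sum C(11,i)·!(11-i) for i = 4..11:
  i=4: C(11,4)·!7 = 330·1854 = 611820
  i=5: C(11,5)·!6 = 462·265 = 122430
  i=6: C(11,6)·!5 = 462·44 = 20328
  i=7: C(11,7)·!4 = 330·9 = 2970
  i=8: C(11,8)·!3 = 165·2 = 330
  i=9: C(11,9)·!2 = 55·1 = 55
  i=10: C(11,10)·!1 = 11·0 = 0
  i=11: C(11,11)·!0 = 1·1 = 1
Total = 757934.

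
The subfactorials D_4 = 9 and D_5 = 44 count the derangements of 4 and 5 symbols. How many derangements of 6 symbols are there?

D_6 = (6-1)·(D_5 + D_4) = 5·(44 + 9) = 5·53 = 265.

265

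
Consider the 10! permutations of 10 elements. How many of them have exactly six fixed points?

Choose which 6 of the 10 are fixed: C(10,6) = 210.
The remaining 4 must be deranged: !4 = 9.
Total: 210 × 9 = 1890.

1890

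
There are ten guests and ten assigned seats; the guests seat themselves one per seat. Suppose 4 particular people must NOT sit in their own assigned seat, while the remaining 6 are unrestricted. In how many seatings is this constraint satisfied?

2399760

Let A_j be the event that the j-th constrained one is fixed. By inclusion-exclusion over the 4 events:
Σ_{j=0}^{4} (-1)^j C(4,j)(10-j)!
= C(4,0)·10! - C(4,1)·9! + C(4,2)·8! - C(4,3)·7! + C(4,4)·6!
= 3628800 - 1451520 + 241920 - 20160 + 720
= 2399760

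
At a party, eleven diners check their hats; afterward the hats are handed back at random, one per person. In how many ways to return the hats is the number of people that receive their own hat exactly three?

Choose which 3 of the 11 are fixed: C(11,3) = 165.
The remaining 8 must be deranged: !8 = 14833.
Total: 165 × 14833 = 2447445.

2447445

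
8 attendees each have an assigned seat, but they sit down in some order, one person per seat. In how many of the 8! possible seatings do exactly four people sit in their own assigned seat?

630

Choose which 4 of the 8 are fixed: C(8,4) = 70.
The remaining 4 must be deranged: !4 = 9.
Total: 70 × 9 = 630.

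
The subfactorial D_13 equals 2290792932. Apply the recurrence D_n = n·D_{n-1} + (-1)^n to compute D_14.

32071101049

D_14 = 14·2290792932 + 1 = 32071101049.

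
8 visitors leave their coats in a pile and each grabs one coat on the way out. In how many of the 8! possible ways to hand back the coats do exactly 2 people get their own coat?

7420

Choose which 2 of the 8 are fixed: C(8,2) = 28.
The other 6 form a derangement: !6 = 265.
Total: 28 × 265 = 7420.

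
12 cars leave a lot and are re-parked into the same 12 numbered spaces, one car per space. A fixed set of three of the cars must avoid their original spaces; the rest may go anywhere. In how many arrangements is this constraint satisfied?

Let A_j be the event that the j-th constrained one is fixed. By inclusion-exclusion over the 3 events:
Σ_{j=0}^{3} (-1)^j C(3,j)(12-j)!
= C(3,0)·12! - C(3,1)·11! + C(3,2)·10! - C(3,3)·9!
= 479001600 - 119750400 + 10886400 - 362880
= 369774720

369774720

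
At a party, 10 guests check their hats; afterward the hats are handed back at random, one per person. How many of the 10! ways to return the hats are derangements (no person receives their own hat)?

By inclusion-exclusion, !10 = Σ (-1)^k · 10!/k! for k=0..10
= 10! - 10!/1! + 10!/2! - 10!/3! + 10!/4! - 10!/5! + 10!/6! - 10!/7! + 10!/8! - 10!/9! + 10!/10!
= 3628800 - 3628800 + 1814400 - 604800 + 151200 - 30240 + 5040 - 720 + 90 - 10 + 1
= 1334961

1334961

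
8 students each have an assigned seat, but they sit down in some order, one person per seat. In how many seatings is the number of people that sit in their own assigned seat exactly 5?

Pick the 5 fixed positions: C(8,5) = 56 ways.
The remaining 3 must be deranged: !3 = 2.
Total: 56 × 2 = 112.

112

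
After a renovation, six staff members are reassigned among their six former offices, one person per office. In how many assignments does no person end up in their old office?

The subfactorial !6 = [6!/e] (nearest integer).
6! = 720, and 720/e ≈ 264.87, so !6 = 265.

265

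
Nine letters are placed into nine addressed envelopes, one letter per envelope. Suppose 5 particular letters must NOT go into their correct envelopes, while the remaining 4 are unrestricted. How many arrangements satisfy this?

Inclusion-exclusion on the 5 forbidden self-matches:
Σ_{j=0}^{5} (-1)^j C(5,j)(9-j)!
= C(5,0)·9! - C(5,1)·8! + C(5,2)·7! - C(5,3)·6! + C(5,4)·5! - C(5,5)·4!
= 362880 - 201600 + 50400 - 7200 + 600 - 24
= 205056

205056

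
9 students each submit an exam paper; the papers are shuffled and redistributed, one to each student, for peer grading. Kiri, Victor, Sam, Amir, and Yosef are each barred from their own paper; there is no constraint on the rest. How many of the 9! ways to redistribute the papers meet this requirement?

205056

Let A_j be the event that the j-th constrained one is fixed. By inclusion-exclusion over the 5 events:
Σ_{j=0}^{5} (-1)^j C(5,j)(9-j)!
= C(5,0)·9! - C(5,1)·8! + C(5,2)·7! - C(5,3)·6! + C(5,4)·5! - C(5,5)·4!
= 362880 - 201600 + 50400 - 7200 + 600 - 24
= 205056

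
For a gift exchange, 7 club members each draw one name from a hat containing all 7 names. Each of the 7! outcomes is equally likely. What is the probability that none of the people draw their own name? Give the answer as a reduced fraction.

Favorable outcomes: !7 = 1854.
Total outcomes: 7! = 5040.
Probability = 1854/5040 = 103/280.

103/280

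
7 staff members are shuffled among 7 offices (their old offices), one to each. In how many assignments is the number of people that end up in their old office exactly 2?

924

Pick the 2 fixed positions: C(7,2) = 21 ways.
The other 5 form a derangement: !5 = 44.
Total: 21 × 44 = 924.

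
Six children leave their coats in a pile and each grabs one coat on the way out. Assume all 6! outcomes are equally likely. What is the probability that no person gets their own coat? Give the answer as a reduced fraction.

53/144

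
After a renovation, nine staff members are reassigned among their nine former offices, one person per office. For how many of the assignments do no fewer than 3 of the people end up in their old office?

29143

Sum C(9,i)·!(9-i) for i = 3..9:
  i=3: C(9,3)·!6 = 84·265 = 22260
  i=4: C(9,4)·!5 = 126·44 = 5544
  i=5: C(9,5)·!4 = 126·9 = 1134
  i=6: C(9,6)·!3 = 84·2 = 168
  i=7: C(9,7)·!2 = 36·1 = 36
  i=8: C(9,8)·!1 = 9·0 = 0
  i=9: C(9,9)·!0 = 1·1 = 1
Total = 29143.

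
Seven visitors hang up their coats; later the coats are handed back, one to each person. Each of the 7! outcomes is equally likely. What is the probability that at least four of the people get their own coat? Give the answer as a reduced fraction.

23/1260

Favorable outcomes: Σ_{i≥4} C(7,i)·!(7-i) = 35·2 + 21·1 + 7·0 + 1·1 = 92.
Total outcomes: 7! = 5040.
Probability = 92/5040 = 23/1260.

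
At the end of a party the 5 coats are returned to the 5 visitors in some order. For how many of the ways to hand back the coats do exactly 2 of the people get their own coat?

20

Pick the 2 fixed positions: C(5,2) = 10 ways.
The remaining 3 must be deranged: !3 = 2.
Total: 10 × 2 = 20.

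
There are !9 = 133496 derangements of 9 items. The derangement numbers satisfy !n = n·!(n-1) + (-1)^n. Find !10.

1334961

!10 = 10·133496 + 1 = 1334961.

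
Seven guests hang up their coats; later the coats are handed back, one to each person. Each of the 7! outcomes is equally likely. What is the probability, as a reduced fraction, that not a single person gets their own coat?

103/280

Favorable outcomes: !7 = 1854.
Total outcomes: 7! = 5040.
Probability = 1854/5040 = 103/280.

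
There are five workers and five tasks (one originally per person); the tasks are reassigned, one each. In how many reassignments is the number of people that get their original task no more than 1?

89

Sum C(5,i)·!(5-i) for i = 0..1:
  i=0: C(5,0)·!5 = 1·44 = 44
  i=1: C(5,1)·!4 = 5·9 = 45
Total = 89.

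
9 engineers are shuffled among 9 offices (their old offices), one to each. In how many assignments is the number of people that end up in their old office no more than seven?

362879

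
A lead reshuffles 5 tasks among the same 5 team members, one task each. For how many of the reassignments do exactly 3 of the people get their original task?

10

Pick the 3 fixed positions: C(5,3) = 10 ways.
The other 2 form a derangement: !2 = 1.
Total: 10 × 1 = 10.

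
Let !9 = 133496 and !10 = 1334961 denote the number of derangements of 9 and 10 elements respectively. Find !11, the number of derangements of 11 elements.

14684570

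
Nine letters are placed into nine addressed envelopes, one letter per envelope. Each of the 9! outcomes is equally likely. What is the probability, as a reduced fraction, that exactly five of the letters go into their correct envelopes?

Favorable outcomes: C(9,5)·!4 = 126·9 = 1134.
Total outcomes: 9! = 362880.
Probability = 1134/362880 = 1/320.

1/320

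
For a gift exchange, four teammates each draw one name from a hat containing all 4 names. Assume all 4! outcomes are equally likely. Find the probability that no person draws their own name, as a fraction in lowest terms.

Favorable outcomes: !4 = 9.
Total outcomes: 4! = 24.
Probability = 9/24 = 3/8.

3/8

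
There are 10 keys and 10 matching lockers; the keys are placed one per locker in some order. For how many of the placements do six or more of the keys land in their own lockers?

2176

Sum C(10,i)·!(10-i) for i = 6..10:
  i=6: C(10,6)·!4 = 210·9 = 1890
  i=7: C(10,7)·!3 = 120·2 = 240
  i=8: C(10,8)·!2 = 45·1 = 45
  i=9: C(10,9)·!1 = 10·0 = 0
  i=10: C(10,10)·!0 = 1·1 = 1
Total = 2176.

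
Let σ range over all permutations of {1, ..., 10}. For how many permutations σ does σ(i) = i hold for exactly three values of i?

222480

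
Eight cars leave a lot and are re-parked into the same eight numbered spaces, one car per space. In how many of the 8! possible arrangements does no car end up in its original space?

14833

By inclusion-exclusion, !8 = Σ (-1)^k · 8!/k! for k=0..8
= 8! - 8!/1! + 8!/2! - 8!/3! + 8!/4! - 8!/5! + 8!/6! - 8!/7! + 8!/8!
= 40320 - 40320 + 20160 - 6720 + 1680 - 336 + 56 - 8 + 1
= 14833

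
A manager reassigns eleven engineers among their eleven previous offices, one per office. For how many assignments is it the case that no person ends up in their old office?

The number of derangements of 11 is !11 = Σ_{k=0}^{11} (-1)^k·11!/k!
= 11! - 11!/1! + 11!/2! - 11!/3! + 11!/4! - 11!/5! + 11!/6! - 11!/7! + 11!/8! - 11!/9! + 11!/10! - 11!/11!
= 39916800 - 39916800 + 19958400 - 6652800 + 1663200 - 332640 + 55440 - 7920 + 990 - 110 + 11 - 1
= 14684570

14684570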